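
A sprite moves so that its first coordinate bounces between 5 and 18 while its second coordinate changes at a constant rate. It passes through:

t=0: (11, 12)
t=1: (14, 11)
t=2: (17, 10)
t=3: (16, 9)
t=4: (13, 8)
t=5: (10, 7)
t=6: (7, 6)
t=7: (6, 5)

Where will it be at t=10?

The first coordinate reflects between 5 and 18, moving 3 per step.
  step 8: 6 → 9
  step 9: 9 → 12
  step 10: 12 → 15
The second coordinate changes by -1 each step: at step 10 it is 2.

(15, 2)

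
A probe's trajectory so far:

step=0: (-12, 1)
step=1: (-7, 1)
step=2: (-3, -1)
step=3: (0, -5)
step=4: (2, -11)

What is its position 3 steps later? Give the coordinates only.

Taking differences between consecutive positions: (+5, +0), (+4, -2), (+3, -4), (+2, -6). These grow by (-1, -2) each step.
step 5: (2, -11) + (+1, -8) → (3, -19)
step 6: (3, -19) + (+0, -10) → (3, -29)
step 7: (3, -29) + (-1, -12) → (2, -41)

(2, -41)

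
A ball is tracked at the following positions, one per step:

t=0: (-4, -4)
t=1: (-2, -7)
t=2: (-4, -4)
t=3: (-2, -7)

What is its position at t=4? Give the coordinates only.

(-4, -4)

The jumps are (+2, -3), (-2, +3), (+2, -3) — a geometric progression with ratio -1.
step 4: (-2, -7) + (-2, +3) → (-4, -4)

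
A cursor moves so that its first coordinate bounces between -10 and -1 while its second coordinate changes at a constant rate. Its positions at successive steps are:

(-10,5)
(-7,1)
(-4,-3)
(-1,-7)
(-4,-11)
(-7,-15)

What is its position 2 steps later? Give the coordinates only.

The first coordinate travels 3 per step and bounces off the walls at -10 and -1.
  step 6: -7 → -10
  step 7: -10 → -7
The second coordinate changes by -4 each step: at step 7 it is -23.

(-7,-23)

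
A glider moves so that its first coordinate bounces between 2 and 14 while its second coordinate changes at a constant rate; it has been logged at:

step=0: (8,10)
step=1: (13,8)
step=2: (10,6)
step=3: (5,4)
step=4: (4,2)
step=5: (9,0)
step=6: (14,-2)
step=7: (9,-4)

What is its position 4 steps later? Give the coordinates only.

(13,-12)

The first coordinate travels 5 per step and bounces off the walls at 2 and 14.
  step 8: 9 → 4
  step 9: 4 → 5
  step 10: 5 → 10
  step 11: 10 → 13
The second coordinate changes by -2 each step: at step 11 it is -12.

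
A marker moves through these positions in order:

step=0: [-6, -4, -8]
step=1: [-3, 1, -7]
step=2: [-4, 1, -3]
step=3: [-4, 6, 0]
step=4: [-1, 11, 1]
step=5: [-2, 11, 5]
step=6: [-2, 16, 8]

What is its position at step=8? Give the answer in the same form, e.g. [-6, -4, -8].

[0, 21, 13]

Step-to-step displacements: [+3, +5, +1], [-1, +0, +4], [+0, +5, +3], [+3, +5, +1], [-1, +0, +4], [+0, +5, +3] — a repeating cycle of length 3.
step 7: apply [+3, +5, +1] → [1, 21, 9]
step 8: apply [-1, +0, +4] → [0, 21, 13]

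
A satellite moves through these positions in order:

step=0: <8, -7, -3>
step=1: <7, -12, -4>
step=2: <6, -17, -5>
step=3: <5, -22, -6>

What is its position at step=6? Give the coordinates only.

Constant displacement of <-1, -5, -1> per step.
step 4: <5, -22, -6> + <-1, -5, -1> → <4, -27, -7>
step 5: <4, -27, -7> + <-1, -5, -1> → <3, -32, -8>
step 6: <3, -32, -8> + <-1, -5, -1> → <2, -37, -9>

<2, -37, -9>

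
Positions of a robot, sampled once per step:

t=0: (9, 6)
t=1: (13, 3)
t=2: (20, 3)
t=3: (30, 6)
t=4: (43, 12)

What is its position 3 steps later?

First differences are (+4, -3), (+7, +0), (+10, +3), (+13, +6); their common second difference is (+3, +3) (constant acceleration).
step 5: (43, 12) + (+16, +9) → (59, 21)
step 6: (59, 21) + (+19, +12) → (78, 33)
step 7: (78, 33) + (+22, +15) → (100, 48)

(100, 48)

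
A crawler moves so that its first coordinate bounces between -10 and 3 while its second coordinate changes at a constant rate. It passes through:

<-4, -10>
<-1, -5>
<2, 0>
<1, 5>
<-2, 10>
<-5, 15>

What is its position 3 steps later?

<-6, 30>

The first coordinate travels 3 per step and bounces off the walls at -10 and 3.
  step 6: -5 → -8
  step 7: -8 → -9
  step 8: -9 → -6
The second coordinate changes by +5 each step: at step 8 it is 30.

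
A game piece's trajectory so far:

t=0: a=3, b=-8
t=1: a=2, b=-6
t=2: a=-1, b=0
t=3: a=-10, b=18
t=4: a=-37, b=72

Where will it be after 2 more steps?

The jumps are (-1,+2), (-3,+6), (-9,+18), (-27,+54) — a geometric progression with ratio 3.
step 5: a=-37, b=72 + (-81,+162) → a=-118, b=234
step 6: a=-118, b=234 + (-243,+486) → a=-361, b=720

a=-361, b=720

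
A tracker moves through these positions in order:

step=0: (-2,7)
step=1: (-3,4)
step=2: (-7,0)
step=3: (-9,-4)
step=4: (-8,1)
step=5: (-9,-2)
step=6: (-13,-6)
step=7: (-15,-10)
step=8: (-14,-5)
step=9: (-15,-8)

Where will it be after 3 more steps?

The moves between consecutive positions are (-1,-3), (-4,-4), (-2,-4), (+1,+5), (-1,-3), (-4,-4), (-2,-4), (+1,+5), (-1,-3); they repeat the 4-cycle [(-1,-3), (-4,-4), (-2,-4), (+1,+5)].
step 10: apply (-4,-4) → (-19,-12)
step 11: apply (-2,-4) → (-21,-16)
step 12: apply (+1,+5) → (-20,-11)

(-20,-11)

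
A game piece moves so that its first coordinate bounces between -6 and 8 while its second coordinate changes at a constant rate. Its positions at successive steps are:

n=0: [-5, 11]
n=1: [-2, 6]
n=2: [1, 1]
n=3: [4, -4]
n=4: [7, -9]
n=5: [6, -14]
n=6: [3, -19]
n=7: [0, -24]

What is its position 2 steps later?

The first coordinate travels 3 per step and bounces off the walls at -6 and 8.
  step 8: 0 → -3
  step 9: -3 → -6
The second coordinate changes by -5 each step: at step 9 it is -34.

[-6, -34]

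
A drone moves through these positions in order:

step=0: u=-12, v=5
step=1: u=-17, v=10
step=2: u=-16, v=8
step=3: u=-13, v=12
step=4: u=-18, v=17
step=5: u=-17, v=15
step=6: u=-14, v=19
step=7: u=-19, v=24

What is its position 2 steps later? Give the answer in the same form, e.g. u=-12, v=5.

Differencing gives (-5, +5), (+1, -2), (+3, +4), (-5, +5), (+1, -2), (+3, +4), (-5, +5). This is the pattern (-5, +5), (+1, -2), (+3, +4) repeated.
step 8: apply (+1, -2) → u=-18, v=22
step 9: apply (+3, +4) → u=-15, v=26

u=-15, v=26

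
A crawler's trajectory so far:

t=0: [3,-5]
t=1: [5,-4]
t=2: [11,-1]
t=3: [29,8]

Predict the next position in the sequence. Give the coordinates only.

Step-to-step displacements: [+2,+1], [+6,+3], [+18,+9]; each is 3× the previous.
step 4: [29,8] + [+54,+27] → [83,35]

[83,35]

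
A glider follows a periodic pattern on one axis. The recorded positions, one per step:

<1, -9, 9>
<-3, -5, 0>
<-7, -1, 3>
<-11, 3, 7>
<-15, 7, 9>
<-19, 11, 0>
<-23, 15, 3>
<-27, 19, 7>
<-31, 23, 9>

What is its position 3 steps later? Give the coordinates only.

The first coordinate changes by -4 each step, so at step 11 it is 1 + 11·(-4) = -43.
The second coordinate changes by +4 each step, so at step 11 it is -9 + 11·(4) = 35.
The third coordinate repeats the cycle [9, 0, 3, 7] with period 4; step 11 mod 4 = 3, giving 7.

<-43, 35, 7>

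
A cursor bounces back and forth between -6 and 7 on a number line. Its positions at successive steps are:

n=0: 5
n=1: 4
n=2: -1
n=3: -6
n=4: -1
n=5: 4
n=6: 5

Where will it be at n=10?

3

The value travels 5 per step and bounces off the walls at -6 and 7.
  step 7: 5 → 0
  step 8: 0 → -5
  step 9: -5 → -2
  step 10: -2 → 3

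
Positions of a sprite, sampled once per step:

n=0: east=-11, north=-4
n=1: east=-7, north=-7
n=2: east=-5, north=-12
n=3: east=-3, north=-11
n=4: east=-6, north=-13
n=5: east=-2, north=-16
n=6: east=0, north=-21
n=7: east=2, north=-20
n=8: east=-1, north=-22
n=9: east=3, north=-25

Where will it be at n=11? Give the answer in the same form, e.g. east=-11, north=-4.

Step-to-step displacements: (+4, -3), (+2, -5), (+2, +1), (-3, -2), (+4, -3), (+2, -5), (+2, +1), (-3, -2), (+4, -3) — a repeating cycle of length 4.
step 10: apply (+2, -5) → east=5, north=-30
step 11: apply (+2, +1) → east=7, north=-29

east=7, north=-29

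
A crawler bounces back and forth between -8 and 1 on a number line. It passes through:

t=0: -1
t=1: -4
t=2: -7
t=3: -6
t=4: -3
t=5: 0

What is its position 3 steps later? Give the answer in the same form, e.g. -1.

-7

The value reflects between -8 and 1, moving 3 per step.
  step 6: 0 → -1
  step 7: -1 → -4
  step 8: -4 → -7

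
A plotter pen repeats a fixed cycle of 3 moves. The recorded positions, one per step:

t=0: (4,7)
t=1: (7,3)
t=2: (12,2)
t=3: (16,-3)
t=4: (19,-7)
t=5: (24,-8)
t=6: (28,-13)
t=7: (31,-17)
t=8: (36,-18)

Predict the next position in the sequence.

(40,-23)

Step-to-step displacements: (+3,-4), (+5,-1), (+4,-5), (+3,-4), (+5,-1), (+4,-5), (+3,-4), (+5,-1) — a repeating cycle of length 3.
step 9: apply (+4,-5) → (40,-23)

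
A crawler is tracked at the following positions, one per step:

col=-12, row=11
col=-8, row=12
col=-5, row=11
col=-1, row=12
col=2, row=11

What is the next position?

The moves between consecutive positions are (+4, +1), (+3, -1), (+4, +1), (+3, -1); they repeat the 2-cycle [(+4, +1), (+3, -1)].
step 5: apply (+4, +1) → col=6, row=12

col=6, row=12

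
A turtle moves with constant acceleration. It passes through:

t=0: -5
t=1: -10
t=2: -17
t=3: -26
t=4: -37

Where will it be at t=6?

First differences are -5, -7, -9, -11; their common second difference is -2 (constant acceleration).
step 5: -37 − 13 → -50
step 6: -50 − 15 → -65

-65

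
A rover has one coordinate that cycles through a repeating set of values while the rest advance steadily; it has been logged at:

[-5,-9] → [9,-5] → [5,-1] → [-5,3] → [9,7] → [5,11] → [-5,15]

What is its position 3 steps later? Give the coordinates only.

The first coordinate repeats the cycle [-5, 9, 5] with period 3; step 9 mod 3 = 0, giving -5.
The second coordinate changes by +4 each step, so at step 9 it is -9 + 9·(4) = 27.

[-5,27]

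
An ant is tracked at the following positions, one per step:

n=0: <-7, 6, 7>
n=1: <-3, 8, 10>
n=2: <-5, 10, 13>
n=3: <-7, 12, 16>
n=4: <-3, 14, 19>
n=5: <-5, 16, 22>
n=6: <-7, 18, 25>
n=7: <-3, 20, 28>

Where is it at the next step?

First: cycles through -7, -3, -5 every 3 steps. Step 8 lands at position 2 of the cycle → -5.
Second: linear, +2 per step → 22 at step 8.
Third: linear, +3 per step → 31 at step 8.

<-5, 22, 31>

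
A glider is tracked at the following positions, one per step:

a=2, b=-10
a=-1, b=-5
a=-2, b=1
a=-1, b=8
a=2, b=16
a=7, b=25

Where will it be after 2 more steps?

Successive displacements: (-3, +5), (-1, +6), (+1, +7), (+3, +8), (+5, +9) — each changes by (+2, +1).
step 6: a=7, b=25 + (+7, +10) → a=14, b=35
step 7: a=14, b=35 + (+9, +11) → a=23, b=46

a=23, b=46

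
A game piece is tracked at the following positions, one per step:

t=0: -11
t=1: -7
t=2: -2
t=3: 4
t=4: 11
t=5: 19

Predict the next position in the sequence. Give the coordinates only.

Successive displacements: +4, +5, +6, +7, +8 — each changes by +1.
step 6: 19 + 9 → 28

28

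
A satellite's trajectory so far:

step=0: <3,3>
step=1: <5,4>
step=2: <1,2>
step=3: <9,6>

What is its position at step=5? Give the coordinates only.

<25,14>

The jumps are <+2,+1>, <-4,-2>, <+8,+4> — a geometric progression with ratio -2.
step 4: <9,6> + <-16,-8> → <-7,-2>
step 5: <-7,-2> + <+32,+16> → <25,14>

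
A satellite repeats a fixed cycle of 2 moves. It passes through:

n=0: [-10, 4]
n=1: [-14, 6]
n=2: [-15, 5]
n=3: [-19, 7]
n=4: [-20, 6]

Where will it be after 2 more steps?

[-25, 7]

The moves between consecutive positions are [-4, +2], [-1, -1], [-4, +2], [-1, -1]; they repeat the 2-cycle [[-4, +2], [-1, -1]].
step 5: apply [-4, +2] → [-24, 8]
step 6: apply [-1, -1] → [-25, 7]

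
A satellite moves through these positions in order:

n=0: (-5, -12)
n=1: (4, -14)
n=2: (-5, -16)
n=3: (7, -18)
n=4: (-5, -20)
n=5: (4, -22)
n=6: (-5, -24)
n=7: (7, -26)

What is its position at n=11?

(7, -34)

First: cycles through -5, 4, -5, 7 every 4 steps. Step 11 lands at position 3 of the cycle → 7.
Second: linear, -2 per step → -34 at step 11.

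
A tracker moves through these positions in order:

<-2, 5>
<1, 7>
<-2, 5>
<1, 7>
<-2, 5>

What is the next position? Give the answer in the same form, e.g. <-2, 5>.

Consecutive displacements <+3, +2>, <-3, -2>, <+3, +2>, <-3, -2> scale by a factor of -1 each step.
step 5: <-2, 5> + <+3, +2> → <1, 7>

<1, 7>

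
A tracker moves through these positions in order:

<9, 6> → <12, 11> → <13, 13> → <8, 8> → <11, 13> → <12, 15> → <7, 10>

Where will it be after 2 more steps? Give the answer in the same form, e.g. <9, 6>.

<11, 17>

The moves between consecutive positions are <+3, +5>, <+1, +2>, <-5, -5>, <+3, +5>, <+1, +2>, <-5, -5>; they repeat the 3-cycle [<+3, +5>, <+1, +2>, <-5, -5>].
step 7: apply <+3, +5> → <10, 15>
step 8: apply <+1, +2> → <11, 17>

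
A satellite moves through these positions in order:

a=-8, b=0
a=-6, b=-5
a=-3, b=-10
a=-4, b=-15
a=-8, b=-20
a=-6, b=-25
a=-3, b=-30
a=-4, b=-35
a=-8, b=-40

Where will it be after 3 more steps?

a=-4, b=-55

The a coordinate repeats the cycle [-8, -6, -3, -4] with period 4; step 11 mod 4 = 3, giving -4.
The b coordinate changes by -5 each step, so at step 11 it is 0 + 11·(-5) = -55.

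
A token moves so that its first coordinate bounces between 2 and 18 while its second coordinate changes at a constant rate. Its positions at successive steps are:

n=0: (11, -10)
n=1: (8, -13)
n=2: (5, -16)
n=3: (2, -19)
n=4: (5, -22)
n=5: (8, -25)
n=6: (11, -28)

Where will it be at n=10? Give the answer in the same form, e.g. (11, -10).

(13, -40)

The first coordinate reflects between 2 and 18, moving 3 per step.
  step 7: 11 → 14
  step 8: 14 → 17
  step 9: 17 → 16
  step 10: 16 → 13
The second coordinate changes by -3 each step: at step 10 it is -40.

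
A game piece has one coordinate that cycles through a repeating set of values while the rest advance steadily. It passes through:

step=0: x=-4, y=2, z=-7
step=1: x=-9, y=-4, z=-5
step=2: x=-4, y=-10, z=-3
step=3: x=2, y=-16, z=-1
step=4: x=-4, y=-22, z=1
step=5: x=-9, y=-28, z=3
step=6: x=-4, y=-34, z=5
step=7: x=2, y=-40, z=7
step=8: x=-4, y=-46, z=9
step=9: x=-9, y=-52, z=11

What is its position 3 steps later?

The x coordinate repeats the cycle [-4, -9, -4, 2] with period 4; step 12 mod 4 = 0, giving -4.
The y coordinate changes by -6 each step, so at step 12 it is 2 + 12·(-6) = -70.
The z coordinate changes by +2 each step, so at step 12 it is -7 + 12·(2) = 17.

x=-4, y=-70, z=17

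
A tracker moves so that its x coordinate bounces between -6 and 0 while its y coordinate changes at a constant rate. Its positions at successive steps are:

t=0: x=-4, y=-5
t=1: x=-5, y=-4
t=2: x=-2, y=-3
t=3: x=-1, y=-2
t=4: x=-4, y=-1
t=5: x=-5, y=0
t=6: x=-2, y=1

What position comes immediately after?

x=-1, y=2

The x coordinate travels 3 per step and bounces off the walls at -6 and 0.
  step 7: -2 → -1
The y coordinate changes by +1 each step: at step 7 it is 2.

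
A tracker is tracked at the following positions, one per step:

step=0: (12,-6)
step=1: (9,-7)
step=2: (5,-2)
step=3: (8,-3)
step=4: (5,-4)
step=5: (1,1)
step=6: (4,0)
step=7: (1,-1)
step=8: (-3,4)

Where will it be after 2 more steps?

(-3,2)

Step-to-step displacements: (-3,-1), (-4,+5), (+3,-1), (-3,-1), (-4,+5), (+3,-1), (-3,-1), (-4,+5) — a repeating cycle of length 3.
step 9: apply (+3,-1) → (0,3)
step 10: apply (-3,-1) → (-3,2)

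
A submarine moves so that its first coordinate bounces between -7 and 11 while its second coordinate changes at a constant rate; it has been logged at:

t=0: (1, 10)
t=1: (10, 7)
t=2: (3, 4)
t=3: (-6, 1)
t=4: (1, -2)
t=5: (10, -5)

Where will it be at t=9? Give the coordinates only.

The first coordinate travels 9 per step and bounces off the walls at -7 and 11.
  step 6: 10 → 3
  step 7: 3 → -6
  step 8: -6 → 1
  step 9: 1 → 10
The second coordinate changes by -3 each step: at step 9 it is -17.

(10, -17)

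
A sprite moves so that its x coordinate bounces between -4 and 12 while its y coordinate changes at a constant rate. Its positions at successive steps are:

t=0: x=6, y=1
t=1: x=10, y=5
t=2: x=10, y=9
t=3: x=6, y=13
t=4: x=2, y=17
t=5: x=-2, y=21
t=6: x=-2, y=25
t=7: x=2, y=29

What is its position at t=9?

x=10, y=37

The x coordinate reflects between -4 and 12, moving 4 per step.
  step 8: 2 → 6
  step 9: 6 → 10
The y coordinate changes by +4 each step: at step 9 it is 37.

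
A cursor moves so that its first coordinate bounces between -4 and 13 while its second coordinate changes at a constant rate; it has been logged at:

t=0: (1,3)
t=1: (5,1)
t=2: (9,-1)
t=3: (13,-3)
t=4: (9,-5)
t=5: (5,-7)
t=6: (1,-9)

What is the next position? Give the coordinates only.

(-3,-11)

The first coordinate reflects between -4 and 13, moving 4 per step.
  step 7: 1 → -3
The second coordinate changes by -2 each step: at step 7 it is -11.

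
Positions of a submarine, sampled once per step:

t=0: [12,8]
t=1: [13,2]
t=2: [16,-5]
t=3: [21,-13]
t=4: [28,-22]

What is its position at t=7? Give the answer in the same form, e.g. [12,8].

Taking differences between consecutive positions: [+1,-6], [+3,-7], [+5,-8], [+7,-9]. These grow by [+2,-1] each step.
step 5: [28,-22] + [+9,-10] → [37,-32]
step 6: [37,-32] + [+11,-11] → [48,-43]
step 7: [48,-43] + [+13,-12] → [61,-55]

[61,-55]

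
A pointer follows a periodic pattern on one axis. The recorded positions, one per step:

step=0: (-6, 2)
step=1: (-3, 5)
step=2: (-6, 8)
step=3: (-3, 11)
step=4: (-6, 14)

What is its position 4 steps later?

The first coordinate repeats the cycle [-6, -3] with period 2; step 8 mod 2 = 0, giving -6.
The second coordinate changes by +3 each step, so at step 8 it is 2 + 8·(3) = 26.

(-6, 26)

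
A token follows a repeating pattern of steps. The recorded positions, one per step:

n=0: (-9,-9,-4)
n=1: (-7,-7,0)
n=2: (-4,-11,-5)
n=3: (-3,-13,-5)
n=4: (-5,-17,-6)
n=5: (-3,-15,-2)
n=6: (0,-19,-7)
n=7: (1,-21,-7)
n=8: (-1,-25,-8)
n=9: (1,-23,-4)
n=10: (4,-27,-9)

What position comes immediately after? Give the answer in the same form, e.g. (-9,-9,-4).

Step-to-step displacements: (+2,+2,+4), (+3,-4,-5), (+1,-2,+0), (-2,-4,-1), (+2,+2,+4), (+3,-4,-5), (+1,-2,+0), (-2,-4,-1), (+2,+2,+4), (+3,-4,-5) — a repeating cycle of length 4.
step 11: apply (+1,-2,+0) → (5,-29,-9)

(5,-29,-9)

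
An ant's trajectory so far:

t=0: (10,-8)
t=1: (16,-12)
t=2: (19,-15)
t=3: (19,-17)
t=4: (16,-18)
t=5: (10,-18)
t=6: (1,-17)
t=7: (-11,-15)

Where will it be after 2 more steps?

(-44,-8)

Successive displacements: (+6,-4), (+3,-3), (+0,-2), (-3,-1), (-6,+0), (-9,+1), (-12,+2) — each changes by (-3,+1).
step 8: (-11,-15) + (-15,+3) → (-26,-12)
step 9: (-26,-12) + (-18,+4) → (-44,-8)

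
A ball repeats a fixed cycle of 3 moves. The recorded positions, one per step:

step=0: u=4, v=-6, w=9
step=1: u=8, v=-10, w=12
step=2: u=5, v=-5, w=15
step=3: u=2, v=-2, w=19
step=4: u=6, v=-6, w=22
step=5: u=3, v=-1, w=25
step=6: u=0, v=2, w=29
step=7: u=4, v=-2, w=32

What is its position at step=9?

The moves between consecutive positions are (+4, -4, +3), (-3, +5, +3), (-3, +3, +4), (+4, -4, +3), (-3, +5, +3), (-3, +3, +4), (+4, -4, +3); they repeat the 3-cycle [(+4, -4, +3), (-3, +5, +3), (-3, +3, +4)].
step 8: apply (-3, +5, +3) → u=1, v=3, w=35
step 9: apply (-3, +3, +4) → u=-2, v=6, w=39

u=-2, v=6, w=39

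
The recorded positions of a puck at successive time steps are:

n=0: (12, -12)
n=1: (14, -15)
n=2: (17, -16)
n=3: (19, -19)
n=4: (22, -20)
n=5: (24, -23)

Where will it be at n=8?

Step-to-step displacements: (+2, -3), (+3, -1), (+2, -3), (+3, -1), (+2, -3) — a repeating cycle of length 2.
step 6: apply (+3, -1) → (27, -24)
step 7: apply (+2, -3) → (29, -27)
step 8: apply (+3, -1) → (32, -28)

(32, -28)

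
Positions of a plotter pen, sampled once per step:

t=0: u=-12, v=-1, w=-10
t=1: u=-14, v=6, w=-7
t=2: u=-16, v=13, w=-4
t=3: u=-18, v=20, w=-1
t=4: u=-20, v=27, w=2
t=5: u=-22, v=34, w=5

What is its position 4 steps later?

u=-30, v=62, w=17

The position changes by (-2, +7, +3) every step.
step 6: u=-22, v=34, w=5 + (-2, +7, +3) → u=-24, v=41, w=8
step 7: u=-24, v=41, w=8 + (-2, +7, +3) → u=-26, v=48, w=11
step 8: u=-26, v=48, w=11 + (-2, +7, +3) → u=-28, v=55, w=14
step 9: u=-28, v=55, w=14 + (-2, +7, +3) → u=-30, v=62, w=17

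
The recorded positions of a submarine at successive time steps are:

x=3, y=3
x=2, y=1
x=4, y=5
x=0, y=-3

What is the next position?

x=8, y=13

Consecutive displacements (-1,-2), (+2,+4), (-4,-8) scale by a factor of -2 each step.
step 4: x=0, y=-3 + (+8,+16) → x=8, y=13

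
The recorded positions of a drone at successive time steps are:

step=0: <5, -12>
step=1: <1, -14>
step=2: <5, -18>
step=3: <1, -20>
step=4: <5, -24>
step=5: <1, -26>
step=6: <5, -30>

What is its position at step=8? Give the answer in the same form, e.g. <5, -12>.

Differencing gives <-4, -2>, <+4, -4>, <-4, -2>, <+4, -4>, <-4, -2>, <+4, -4>. This is the pattern <-4, -2>, <+4, -4> repeated.
step 7: apply <-4, -2> → <1, -32>
step 8: apply <+4, -4> → <5, -36>

<5, -36>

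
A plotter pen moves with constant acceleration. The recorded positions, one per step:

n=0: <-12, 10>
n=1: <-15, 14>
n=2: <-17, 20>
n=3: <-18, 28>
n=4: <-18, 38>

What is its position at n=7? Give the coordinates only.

Taking differences between consecutive positions: <-3, +4>, <-2, +6>, <-1, +8>, <+0, +10>. These grow by <+1, +2> each step.
step 5: <-18, 38> + <+1, +12> → <-17, 50>
step 6: <-17, 50> + <+2, +14> → <-15, 64>
step 7: <-15, 64> + <+3, +16> → <-12, 80>

<-12, 80>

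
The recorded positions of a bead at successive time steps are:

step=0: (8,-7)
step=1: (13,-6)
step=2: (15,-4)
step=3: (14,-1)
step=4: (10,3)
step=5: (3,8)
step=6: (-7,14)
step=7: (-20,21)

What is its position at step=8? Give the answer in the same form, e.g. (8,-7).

First differences are (+5,+1), (+2,+2), (-1,+3), (-4,+4), (-7,+5), (-10,+6), (-13,+7); their common second difference is (-3,+1) (constant acceleration).
step 8: (-20,21) + (-16,+8) → (-36,29)

(-36,29)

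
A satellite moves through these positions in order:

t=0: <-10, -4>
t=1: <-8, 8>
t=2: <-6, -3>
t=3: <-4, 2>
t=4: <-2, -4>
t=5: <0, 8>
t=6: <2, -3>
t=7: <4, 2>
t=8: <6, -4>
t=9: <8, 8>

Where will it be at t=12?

<14, -4>

The first coordinate changes by +2 each step, so at step 12 it is -10 + 12·(2) = 14.
The second coordinate repeats the cycle [-4, 8, -3, 2] with period 4; step 12 mod 4 = 0, giving -4.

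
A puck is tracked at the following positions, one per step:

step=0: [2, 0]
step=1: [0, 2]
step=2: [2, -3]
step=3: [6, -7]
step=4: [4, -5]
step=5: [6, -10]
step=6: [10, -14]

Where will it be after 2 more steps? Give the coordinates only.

Step-to-step displacements: [-2, +2], [+2, -5], [+4, -4], [-2, +2], [+2, -5], [+4, -4] — a repeating cycle of length 3.
step 7: apply [-2, +2] → [8, -12]
step 8: apply [+2, -5] → [10, -17]

[10, -17]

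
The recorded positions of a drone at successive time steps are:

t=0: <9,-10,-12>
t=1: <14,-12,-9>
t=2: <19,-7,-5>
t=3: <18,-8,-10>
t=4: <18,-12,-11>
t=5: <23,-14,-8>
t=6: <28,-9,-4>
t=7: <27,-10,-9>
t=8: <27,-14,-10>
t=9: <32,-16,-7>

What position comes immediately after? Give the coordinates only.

<37,-11,-3>

The moves between consecutive positions are <+5,-2,+3>, <+5,+5,+4>, <-1,-1,-5>, <+0,-4,-1>, <+5,-2,+3>, <+5,+5,+4>, <-1,-1,-5>, <+0,-4,-1>, <+5,-2,+3>; they repeat the 4-cycle [<+5,-2,+3>, <+5,+5,+4>, <-1,-1,-5>, <+0,-4,-1>].
step 10: apply <+5,+5,+4> → <37,-11,-3>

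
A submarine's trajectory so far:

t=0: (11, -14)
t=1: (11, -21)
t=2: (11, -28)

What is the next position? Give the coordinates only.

(11, -35)

Each step adds (+0, -7) to the position.
step 3: (11, -28) + (+0, -7) → (11, -35)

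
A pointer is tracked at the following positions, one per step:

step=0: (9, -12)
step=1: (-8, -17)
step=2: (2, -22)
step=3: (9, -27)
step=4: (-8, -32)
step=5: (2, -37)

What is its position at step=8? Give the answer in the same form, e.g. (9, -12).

The first coordinate repeats the cycle [9, -8, 2] with period 3; step 8 mod 3 = 2, giving 2.
The second coordinate changes by -5 each step, so at step 8 it is -12 + 8·(-5) = -52.

(2, -52)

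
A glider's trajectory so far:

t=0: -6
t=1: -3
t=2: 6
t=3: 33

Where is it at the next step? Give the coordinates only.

114

The jumps are +3, +9, +27 — a geometric progression with ratio 3.
step 4: 33 + 81 → 114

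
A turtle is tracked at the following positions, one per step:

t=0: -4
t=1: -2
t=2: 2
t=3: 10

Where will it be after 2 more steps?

58

Step-to-step displacements: +2, +4, +8; each is 2× the previous.
step 4: 10 + 16 → 26
step 5: 26 + 32 → 58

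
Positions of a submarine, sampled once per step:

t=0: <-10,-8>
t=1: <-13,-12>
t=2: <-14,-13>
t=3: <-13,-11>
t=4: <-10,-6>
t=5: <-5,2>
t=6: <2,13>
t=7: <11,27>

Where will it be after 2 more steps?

Taking differences between consecutive positions: <-3,-4>, <-1,-1>, <+1,+2>, <+3,+5>, <+5,+8>, <+7,+11>, <+9,+14>. These grow by <+2,+3> each step.
step 8: <11,27> + <+11,+17> → <22,44>
step 9: <22,44> + <+13,+20> → <35,64>

<35,64>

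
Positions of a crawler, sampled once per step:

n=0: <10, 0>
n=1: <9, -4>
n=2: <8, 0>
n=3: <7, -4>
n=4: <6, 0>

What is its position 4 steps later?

<2, 0>

First: linear, -1 per step → 2 at step 8.
Second: cycles through 0, -4 every 2 steps. Step 8 lands at position 0 of the cycle → 0.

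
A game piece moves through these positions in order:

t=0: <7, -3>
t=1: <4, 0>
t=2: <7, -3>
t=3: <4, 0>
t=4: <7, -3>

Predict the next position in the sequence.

Consecutive displacements <-3, +3>, <+3, -3>, <-3, +3>, <+3, -3> scale by a factor of -1 each step.
step 5: <7, -3> + <-3, +3> → <4, 0>

<4, 0>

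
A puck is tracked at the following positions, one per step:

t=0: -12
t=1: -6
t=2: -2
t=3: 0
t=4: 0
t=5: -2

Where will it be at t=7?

-12

Taking differences between consecutive positions: +6, +4, +2, +0, -2. These grow by -2 each step.
step 6: -2 − 4 → -6
step 7: -6 − 6 → -12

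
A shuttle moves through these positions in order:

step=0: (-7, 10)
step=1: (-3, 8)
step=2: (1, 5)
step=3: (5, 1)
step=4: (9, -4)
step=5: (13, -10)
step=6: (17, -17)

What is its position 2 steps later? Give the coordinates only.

(25, -34)

Taking differences between consecutive positions: (+4, -2), (+4, -3), (+4, -4), (+4, -5), (+4, -6), (+4, -7). These grow by (+0, -1) each step.
step 7: (17, -17) + (+4, -8) → (21, -25)
step 8: (21, -25) + (+4, -9) → (25, -34)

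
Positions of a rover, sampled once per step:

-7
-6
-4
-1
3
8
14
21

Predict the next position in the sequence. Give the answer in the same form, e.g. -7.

29

First differences are +1, +2, +3, +4, +5, +6, +7; their common second difference is +1 (constant acceleration).
step 8: 21 + 8 → 29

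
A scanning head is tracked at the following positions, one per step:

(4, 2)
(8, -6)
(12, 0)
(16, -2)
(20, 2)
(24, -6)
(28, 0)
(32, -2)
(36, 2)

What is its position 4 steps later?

The first coordinate changes by +4 each step, so at step 12 it is 4 + 12·(4) = 52.
The second coordinate repeats the cycle [2, -6, 0, -2] with period 4; step 12 mod 4 = 0, giving 2.

(52, 2)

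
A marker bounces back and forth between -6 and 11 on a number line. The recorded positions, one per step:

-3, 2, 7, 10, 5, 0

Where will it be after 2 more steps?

-2

The value reflects between -6 and 11, moving 5 per step.
  step 6: 0 → -5
  step 7: -5 → -2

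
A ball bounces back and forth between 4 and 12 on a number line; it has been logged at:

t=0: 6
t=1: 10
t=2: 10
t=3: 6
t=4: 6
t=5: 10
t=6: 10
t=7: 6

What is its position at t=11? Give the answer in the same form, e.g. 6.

6

The value travels 4 per step and bounces off the walls at 4 and 12.
  step 8: 6 → 6
  step 9: 6 → 10
  step 10: 10 → 10
  step 11: 10 → 6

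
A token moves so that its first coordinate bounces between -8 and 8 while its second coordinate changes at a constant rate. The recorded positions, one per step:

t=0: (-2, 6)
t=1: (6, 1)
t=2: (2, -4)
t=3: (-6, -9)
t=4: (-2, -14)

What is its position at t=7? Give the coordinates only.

The first coordinate travels 8 per step and bounces off the walls at -8 and 8.
  step 5: -2 → 6
  step 6: 6 → 2
  step 7: 2 → -6
The second coordinate changes by -5 each step: at step 7 it is -29.

(-6, -29)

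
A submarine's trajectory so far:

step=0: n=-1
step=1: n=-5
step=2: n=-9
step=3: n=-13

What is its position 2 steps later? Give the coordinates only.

n=-21

Each step adds -4 to the position.
step 4: -13 − 4 → n=-17
step 5: -17 − 4 → n=-21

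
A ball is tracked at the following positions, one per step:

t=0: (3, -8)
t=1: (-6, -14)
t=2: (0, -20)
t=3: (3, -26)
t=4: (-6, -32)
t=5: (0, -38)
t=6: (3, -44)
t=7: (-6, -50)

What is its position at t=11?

(0, -74)

The first coordinate repeats the cycle [3, -6, 0] with period 3; step 11 mod 3 = 2, giving 0.
The second coordinate changes by -6 each step, so at step 11 it is -8 + 11·(-6) = -74.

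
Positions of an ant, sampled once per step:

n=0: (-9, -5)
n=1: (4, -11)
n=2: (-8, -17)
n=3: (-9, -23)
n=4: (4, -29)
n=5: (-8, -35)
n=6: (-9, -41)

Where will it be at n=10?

(4, -65)

First: cycles through -9, 4, -8 every 3 steps. Step 10 lands at position 1 of the cycle → 4.
Second: linear, -6 per step → -65 at step 10.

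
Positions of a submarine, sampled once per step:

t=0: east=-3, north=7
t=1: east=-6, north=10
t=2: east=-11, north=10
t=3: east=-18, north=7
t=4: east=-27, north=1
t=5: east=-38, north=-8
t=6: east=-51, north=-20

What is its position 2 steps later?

Successive displacements: (-3,+3), (-5,+0), (-7,-3), (-9,-6), (-11,-9), (-13,-12) — each changes by (-2,-3).
step 7: east=-51, north=-20 + (-15,-15) → east=-66, north=-35
step 8: east=-66, north=-35 + (-17,-18) → east=-83, north=-53

east=-83, north=-53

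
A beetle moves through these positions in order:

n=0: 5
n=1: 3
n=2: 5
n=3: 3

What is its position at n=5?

3

Consecutive displacements -2, +2, -2 scale by a factor of -1 each step.
step 4: 3 + 2 → 5
step 5: 5 − 2 → 3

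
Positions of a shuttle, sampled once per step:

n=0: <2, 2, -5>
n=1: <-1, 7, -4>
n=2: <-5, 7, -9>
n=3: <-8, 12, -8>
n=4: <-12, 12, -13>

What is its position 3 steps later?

Step-to-step displacements: <-3, +5, +1>, <-4, +0, -5>, <-3, +5, +1>, <-4, +0, -5> — a repeating cycle of length 2.
step 5: apply <-3, +5, +1> → <-15, 17, -12>
step 6: apply <-4, +0, -5> → <-19, 17, -17>
step 7: apply <-3, +5, +1> → <-22, 22, -16>

<-22, 22, -16>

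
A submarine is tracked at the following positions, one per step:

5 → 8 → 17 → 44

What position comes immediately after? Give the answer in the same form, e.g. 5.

Step-to-step displacements: +3, +9, +27; each is 3× the previous.
step 4: 44 + 81 → 125

125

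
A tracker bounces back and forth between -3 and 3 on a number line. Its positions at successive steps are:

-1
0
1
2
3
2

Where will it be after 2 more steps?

0

The value travels 1 per step and bounces off the walls at -3 and 3.
  step 6: 2 → 1
  step 7: 1 → 0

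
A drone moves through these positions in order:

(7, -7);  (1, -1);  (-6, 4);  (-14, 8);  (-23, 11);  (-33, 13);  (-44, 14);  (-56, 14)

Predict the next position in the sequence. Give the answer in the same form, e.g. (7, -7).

(-69, 13)

Taking differences between consecutive positions: (-6, +6), (-7, +5), (-8, +4), (-9, +3), (-10, +2), (-11, +1), (-12, +0). These grow by (-1, -1) each step.
step 8: (-56, 14) + (-13, -1) → (-69, 13)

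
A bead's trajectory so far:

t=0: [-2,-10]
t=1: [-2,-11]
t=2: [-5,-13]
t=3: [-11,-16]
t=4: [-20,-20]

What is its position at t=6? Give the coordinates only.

[-47,-31]

Taking differences between consecutive positions: [+0,-1], [-3,-2], [-6,-3], [-9,-4]. These grow by [-3,-1] each step.
step 5: [-20,-20] + [-12,-5] → [-32,-25]
step 6: [-32,-25] + [-15,-6] → [-47,-31]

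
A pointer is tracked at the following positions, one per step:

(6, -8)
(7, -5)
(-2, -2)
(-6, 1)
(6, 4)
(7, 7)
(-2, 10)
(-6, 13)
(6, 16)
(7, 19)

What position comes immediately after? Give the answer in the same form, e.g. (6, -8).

(-2, 22)

The first coordinate repeats the cycle [6, 7, -2, -6] with period 4; step 10 mod 4 = 2, giving -2.
The second coordinate changes by +3 each step, so at step 10 it is -8 + 10·(3) = 22.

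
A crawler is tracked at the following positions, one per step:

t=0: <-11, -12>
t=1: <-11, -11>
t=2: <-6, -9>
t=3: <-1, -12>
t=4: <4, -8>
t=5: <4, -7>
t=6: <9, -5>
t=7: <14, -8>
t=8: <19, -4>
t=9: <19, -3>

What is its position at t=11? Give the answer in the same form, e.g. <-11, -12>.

Differencing gives <+0, +1>, <+5, +2>, <+5, -3>, <+5, +4>, <+0, +1>, <+5, +2>, <+5, -3>, <+5, +4>, <+0, +1>. This is the pattern <+0, +1>, <+5, +2>, <+5, -3>, <+5, +4> repeated.
step 10: apply <+5, +2> → <24, -1>
step 11: apply <+5, -3> → <29, -4>

<29, -4>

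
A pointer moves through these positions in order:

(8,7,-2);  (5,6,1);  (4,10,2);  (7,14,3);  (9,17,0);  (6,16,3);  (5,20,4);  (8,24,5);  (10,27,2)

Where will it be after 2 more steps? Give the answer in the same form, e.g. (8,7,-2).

Step-to-step displacements: (-3,-1,+3), (-1,+4,+1), (+3,+4,+1), (+2,+3,-3), (-3,-1,+3), (-1,+4,+1), (+3,+4,+1), (+2,+3,-3) — a repeating cycle of length 4.
step 9: apply (-3,-1,+3) → (7,26,5)
step 10: apply (-1,+4,+1) → (6,30,6)

(6,30,6)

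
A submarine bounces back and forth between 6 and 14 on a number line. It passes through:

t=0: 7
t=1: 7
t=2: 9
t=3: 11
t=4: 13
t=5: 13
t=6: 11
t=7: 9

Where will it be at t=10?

9

The value reflects between 6 and 14, moving 2 per step.
  step 8: 9 → 7
  step 9: 7 → 7
  step 10: 7 → 9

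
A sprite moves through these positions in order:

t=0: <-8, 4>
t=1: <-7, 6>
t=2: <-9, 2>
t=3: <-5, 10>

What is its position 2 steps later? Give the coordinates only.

<3, 26>

The jumps are <+1, +2>, <-2, -4>, <+4, +8> — a geometric progression with ratio -2.
step 4: <-5, 10> + <-8, -16> → <-13, -6>
step 5: <-13, -6> + <+16, +32> → <3, 26>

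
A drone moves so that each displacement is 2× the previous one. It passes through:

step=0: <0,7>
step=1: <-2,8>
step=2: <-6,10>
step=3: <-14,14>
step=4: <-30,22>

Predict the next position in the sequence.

<-62,38>

Step-to-step displacements: <-2,+1>, <-4,+2>, <-8,+4>, <-16,+8>; each is 2× the previous.
step 5: <-30,22> + <-32,+16> → <-62,38>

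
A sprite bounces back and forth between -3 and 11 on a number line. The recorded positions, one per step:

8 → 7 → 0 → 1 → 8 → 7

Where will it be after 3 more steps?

The value travels 7 per step and bounces off the walls at -3 and 11.
  step 6: 7 → 0
  step 7: 0 → 1
  step 8: 1 → 8

8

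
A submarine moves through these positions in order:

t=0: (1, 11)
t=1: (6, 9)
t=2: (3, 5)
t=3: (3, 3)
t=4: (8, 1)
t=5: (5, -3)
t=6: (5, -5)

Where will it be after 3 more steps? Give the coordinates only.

Differencing gives (+5, -2), (-3, -4), (+0, -2), (+5, -2), (-3, -4), (+0, -2). This is the pattern (+5, -2), (-3, -4), (+0, -2) repeated.
step 7: apply (+5, -2) → (10, -7)
step 8: apply (-3, -4) → (7, -11)
step 9: apply (+0, -2) → (7, -13)

(7, -13)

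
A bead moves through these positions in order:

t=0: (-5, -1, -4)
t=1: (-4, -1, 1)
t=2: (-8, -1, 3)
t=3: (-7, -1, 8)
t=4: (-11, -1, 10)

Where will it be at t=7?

Step-to-step displacements: (+1, +0, +5), (-4, +0, +2), (+1, +0, +5), (-4, +0, +2) — a repeating cycle of length 2.
step 5: apply (+1, +0, +5) → (-10, -1, 15)
step 6: apply (-4, +0, +2) → (-14, -1, 17)
step 7: apply (+1, +0, +5) → (-13, -1, 22)

(-13, -1, 22)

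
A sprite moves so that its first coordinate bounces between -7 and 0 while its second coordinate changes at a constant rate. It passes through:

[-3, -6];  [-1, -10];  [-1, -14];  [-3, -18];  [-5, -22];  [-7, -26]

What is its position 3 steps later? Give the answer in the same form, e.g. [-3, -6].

The first coordinate travels 2 per step and bounces off the walls at -7 and 0.
  step 6: -7 → -5
  step 7: -5 → -3
  step 8: -3 → -1
The second coordinate changes by -4 each step: at step 8 it is -38.

[-1, -38]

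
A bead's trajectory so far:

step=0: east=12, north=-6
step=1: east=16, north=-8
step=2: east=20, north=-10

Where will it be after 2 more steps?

Each step adds (+4, -2) to the position.
step 3: east=20, north=-10 + (+4, -2) → east=24, north=-12
step 4: east=24, north=-12 + (+4, -2) → east=28, north=-14

east=28, north=-14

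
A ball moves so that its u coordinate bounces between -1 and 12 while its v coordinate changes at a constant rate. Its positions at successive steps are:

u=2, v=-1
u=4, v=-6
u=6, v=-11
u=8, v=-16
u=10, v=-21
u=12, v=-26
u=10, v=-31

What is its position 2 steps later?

The u coordinate reflects between -1 and 12, moving 2 per step.
  step 7: 10 → 8
  step 8: 8 → 6
The v coordinate changes by -5 each step: at step 8 it is -41.

u=6, v=-41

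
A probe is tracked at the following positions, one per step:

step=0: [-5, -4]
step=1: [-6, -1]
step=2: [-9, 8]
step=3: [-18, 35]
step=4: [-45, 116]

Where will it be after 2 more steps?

Step-to-step displacements: [-1, +3], [-3, +9], [-9, +27], [-27, +81]; each is 3× the previous.
step 5: [-45, 116] + [-81, +243] → [-126, 359]
step 6: [-126, 359] + [-243, +729] → [-369, 1088]

[-369, 1088]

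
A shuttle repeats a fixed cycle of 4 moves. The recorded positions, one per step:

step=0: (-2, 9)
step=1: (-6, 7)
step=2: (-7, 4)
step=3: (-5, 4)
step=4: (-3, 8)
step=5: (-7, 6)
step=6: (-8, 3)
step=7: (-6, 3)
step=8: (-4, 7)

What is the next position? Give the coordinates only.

(-8, 5)

The moves between consecutive positions are (-4, -2), (-1, -3), (+2, +0), (+2, +4), (-4, -2), (-1, -3), (+2, +0), (+2, +4); they repeat the 4-cycle [(-4, -2), (-1, -3), (+2, +0), (+2, +4)].
step 9: apply (-4, -2) → (-8, 5)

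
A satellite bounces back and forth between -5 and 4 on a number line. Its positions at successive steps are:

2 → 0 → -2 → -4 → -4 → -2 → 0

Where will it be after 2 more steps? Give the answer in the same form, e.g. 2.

The value travels 2 per step and bounces off the walls at -5 and 4.
  step 7: 0 → 2
  step 8: 2 → 4

4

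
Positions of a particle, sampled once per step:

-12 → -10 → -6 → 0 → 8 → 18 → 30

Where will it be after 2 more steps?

Successive displacements: +2, +4, +6, +8, +10, +12 — each changes by +2.
step 7: 30 + 14 → 44
step 8: 44 + 16 → 60

60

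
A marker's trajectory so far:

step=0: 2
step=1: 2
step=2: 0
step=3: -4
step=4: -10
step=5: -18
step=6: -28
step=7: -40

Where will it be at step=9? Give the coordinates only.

-70

First differences are +0, -2, -4, -6, -8, -10, -12; their common second difference is -2 (constant acceleration).
step 8: -40 − 14 → -54
step 9: -54 − 16 → -70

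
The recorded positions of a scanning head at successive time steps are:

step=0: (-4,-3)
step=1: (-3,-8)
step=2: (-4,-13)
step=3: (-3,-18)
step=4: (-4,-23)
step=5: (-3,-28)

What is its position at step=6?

(-4,-33)

First: cycles through -4, -3 every 2 steps. Step 6 lands at position 0 of the cycle → -4.
Second: linear, -5 per step → -33 at step 6.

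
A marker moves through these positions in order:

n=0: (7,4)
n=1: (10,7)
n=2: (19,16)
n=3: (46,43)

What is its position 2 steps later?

(370,367)

The jumps are (+3,+3), (+9,+9), (+27,+27) — a geometric progression with ratio 3.
step 4: (46,43) + (+81,+81) → (127,124)
step 5: (127,124) + (+243,+243) → (370,367)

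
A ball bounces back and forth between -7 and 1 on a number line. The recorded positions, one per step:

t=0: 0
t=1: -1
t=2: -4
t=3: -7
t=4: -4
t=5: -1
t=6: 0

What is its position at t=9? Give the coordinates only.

The value travels 3 per step and bounces off the walls at -7 and 1.
  step 7: 0 → -3
  step 8: -3 → -6
  step 9: -6 → -5

-5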